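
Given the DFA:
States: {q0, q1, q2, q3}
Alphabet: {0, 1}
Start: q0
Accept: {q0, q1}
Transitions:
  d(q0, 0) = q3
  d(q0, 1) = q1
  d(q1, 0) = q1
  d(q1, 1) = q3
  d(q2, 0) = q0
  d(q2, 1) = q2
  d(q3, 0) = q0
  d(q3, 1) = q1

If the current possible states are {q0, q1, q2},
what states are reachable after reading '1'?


Apply transition on '1' from each current state:
  d(q0, 1) = q1
  d(q1, 1) = q3
  d(q2, 1) = q2

{q1, q2, q3}


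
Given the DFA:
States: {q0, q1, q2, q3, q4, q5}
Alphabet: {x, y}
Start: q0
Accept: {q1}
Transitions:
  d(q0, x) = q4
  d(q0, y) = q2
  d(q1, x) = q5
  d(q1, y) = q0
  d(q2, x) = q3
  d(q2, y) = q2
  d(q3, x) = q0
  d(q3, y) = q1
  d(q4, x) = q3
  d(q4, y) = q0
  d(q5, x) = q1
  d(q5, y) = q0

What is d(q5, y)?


Looking up transition d(q5, y)

q0


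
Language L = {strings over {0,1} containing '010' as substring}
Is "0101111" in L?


'010' occurs at index 0

Yes, "0101111" is in L


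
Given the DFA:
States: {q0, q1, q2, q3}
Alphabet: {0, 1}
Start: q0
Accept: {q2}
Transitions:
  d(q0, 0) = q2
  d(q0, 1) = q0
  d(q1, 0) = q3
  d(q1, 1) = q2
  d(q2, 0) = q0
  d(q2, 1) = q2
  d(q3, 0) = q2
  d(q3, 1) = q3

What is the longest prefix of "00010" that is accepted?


Run the DFA, marking each prefix where the state is accepting:
  "" -> q0 [reject]
  "0" -> q2 [accept]
  "00" -> q0 [reject]
  "000" -> q2 [accept]
  "0001" -> q2 [accept]
  "00010" -> q0 [reject]

"0001"


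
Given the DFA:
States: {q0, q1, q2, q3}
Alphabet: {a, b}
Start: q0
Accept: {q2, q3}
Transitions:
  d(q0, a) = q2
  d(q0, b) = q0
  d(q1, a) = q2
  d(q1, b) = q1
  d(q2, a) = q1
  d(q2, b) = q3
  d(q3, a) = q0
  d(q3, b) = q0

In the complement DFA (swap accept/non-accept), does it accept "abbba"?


Trace: q0 -> q2 -> q3 -> q0 -> q0 -> q2
Final: q2
Original accept: {q2, q3}
Complement: q2 is in original accept

No, complement rejects (original accepts)


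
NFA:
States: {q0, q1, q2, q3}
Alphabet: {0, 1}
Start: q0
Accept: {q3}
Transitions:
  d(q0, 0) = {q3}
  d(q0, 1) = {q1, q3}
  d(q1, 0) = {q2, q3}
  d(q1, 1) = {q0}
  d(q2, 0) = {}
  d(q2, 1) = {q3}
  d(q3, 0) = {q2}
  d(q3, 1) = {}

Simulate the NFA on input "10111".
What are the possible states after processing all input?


Start: {q0}
  --1--> {q1, q3}
  --0--> {q2, q3}
  --1--> {q3}
  --1--> {}
  --1--> {}

{} (empty set, no valid transitions)


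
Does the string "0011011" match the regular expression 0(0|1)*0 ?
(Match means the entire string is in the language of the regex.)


|string| = 7; first = '0'; last = '1'

No, "0011011" does not match 0(0|1)*0


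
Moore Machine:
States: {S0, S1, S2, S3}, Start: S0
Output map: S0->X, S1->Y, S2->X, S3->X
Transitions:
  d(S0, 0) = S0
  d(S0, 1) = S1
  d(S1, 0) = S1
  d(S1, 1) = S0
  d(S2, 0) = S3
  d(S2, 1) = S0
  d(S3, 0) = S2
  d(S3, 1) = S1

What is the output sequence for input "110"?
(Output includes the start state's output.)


Start: S0 (output X)
  --1--> S1 (output Y)
  --1--> S0 (output X)
  --0--> S0 (output X)

"XYXX"


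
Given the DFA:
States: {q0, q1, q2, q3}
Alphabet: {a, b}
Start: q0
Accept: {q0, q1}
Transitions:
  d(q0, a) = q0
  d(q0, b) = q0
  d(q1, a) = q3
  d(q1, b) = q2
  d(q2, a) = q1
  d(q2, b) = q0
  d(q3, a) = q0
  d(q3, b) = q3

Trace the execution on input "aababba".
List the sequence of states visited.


Input: aababba
d(q0, a) = q0
d(q0, a) = q0
d(q0, b) = q0
d(q0, a) = q0
d(q0, b) = q0
d(q0, b) = q0
d(q0, a) = q0


q0 -> q0 -> q0 -> q0 -> q0 -> q0 -> q0 -> q0


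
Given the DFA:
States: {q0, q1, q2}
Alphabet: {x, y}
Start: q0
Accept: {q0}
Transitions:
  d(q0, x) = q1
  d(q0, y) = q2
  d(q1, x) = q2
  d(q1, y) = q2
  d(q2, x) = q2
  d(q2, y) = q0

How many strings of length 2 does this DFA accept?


Enumerating all length-2 strings:
  "xx" -> q2 [reject]
  "xy" -> q2 [reject]
  "yx" -> q2 [reject]
  "yy" -> q0 [accept]

1 out of 4


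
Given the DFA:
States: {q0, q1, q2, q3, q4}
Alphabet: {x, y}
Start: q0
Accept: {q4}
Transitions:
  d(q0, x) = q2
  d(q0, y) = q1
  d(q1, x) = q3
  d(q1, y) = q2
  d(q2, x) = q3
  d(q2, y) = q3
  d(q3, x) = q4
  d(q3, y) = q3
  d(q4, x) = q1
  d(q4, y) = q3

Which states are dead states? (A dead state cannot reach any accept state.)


Forward reachability from each state:
  q0 -> reaches accept state q4 (live)
  q1 -> reaches accept state q4 (live)
  q2 -> reaches accept state q4 (live)
  q3 -> reaches accept state q4 (live)
  q4 -> reaches accept state q4 (live)

None (all states can reach an accept state)


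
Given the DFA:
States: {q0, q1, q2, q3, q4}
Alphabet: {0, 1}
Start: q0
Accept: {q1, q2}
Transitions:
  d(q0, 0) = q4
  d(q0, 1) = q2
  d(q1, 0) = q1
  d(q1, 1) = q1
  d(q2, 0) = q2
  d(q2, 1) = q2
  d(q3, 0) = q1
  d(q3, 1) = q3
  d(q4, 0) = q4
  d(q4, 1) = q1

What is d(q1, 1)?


Looking up transition d(q1, 1)

q1


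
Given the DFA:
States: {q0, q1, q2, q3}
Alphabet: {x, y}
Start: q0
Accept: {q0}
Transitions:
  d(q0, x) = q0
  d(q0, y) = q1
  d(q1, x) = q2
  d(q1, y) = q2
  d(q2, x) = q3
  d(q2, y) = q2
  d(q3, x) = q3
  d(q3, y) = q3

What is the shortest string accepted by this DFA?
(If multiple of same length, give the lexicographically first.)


BFS by string length (lex-first path to each state shown):
  len 0: q0<-""
Found accept state at length 0.

"" (empty string)


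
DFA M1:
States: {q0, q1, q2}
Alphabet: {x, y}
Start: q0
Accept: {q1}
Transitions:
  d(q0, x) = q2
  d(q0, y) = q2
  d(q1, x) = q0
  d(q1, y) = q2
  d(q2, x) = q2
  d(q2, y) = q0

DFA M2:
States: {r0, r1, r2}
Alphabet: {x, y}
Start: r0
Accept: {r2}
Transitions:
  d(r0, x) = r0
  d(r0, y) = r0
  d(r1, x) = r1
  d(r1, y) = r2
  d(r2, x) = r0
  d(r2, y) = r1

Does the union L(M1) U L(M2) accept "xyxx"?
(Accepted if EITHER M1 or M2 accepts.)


M1: final=q2 accepted=False
M2: final=r0 accepted=False

No, union rejects (neither accepts)


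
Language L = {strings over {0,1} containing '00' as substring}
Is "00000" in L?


'00' occurs at index 0

Yes, "00000" is in L


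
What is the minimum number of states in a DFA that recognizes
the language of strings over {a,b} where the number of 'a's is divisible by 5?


States track (count of 'a') mod 5.
Need 5 states: one per remainder 0..4; accept = remainder 0.

5


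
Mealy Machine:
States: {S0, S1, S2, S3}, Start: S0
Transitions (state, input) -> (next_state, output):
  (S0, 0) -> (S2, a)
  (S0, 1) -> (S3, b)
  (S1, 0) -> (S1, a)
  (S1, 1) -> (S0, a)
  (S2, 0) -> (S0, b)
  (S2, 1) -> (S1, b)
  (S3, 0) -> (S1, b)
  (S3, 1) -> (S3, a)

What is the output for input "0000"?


Step-by-step:
  (S0, 0) -> (S2, a)
  (S2, 0) -> (S0, b)
  (S0, 0) -> (S2, a)
  (S2, 0) -> (S0, b)

"abab"


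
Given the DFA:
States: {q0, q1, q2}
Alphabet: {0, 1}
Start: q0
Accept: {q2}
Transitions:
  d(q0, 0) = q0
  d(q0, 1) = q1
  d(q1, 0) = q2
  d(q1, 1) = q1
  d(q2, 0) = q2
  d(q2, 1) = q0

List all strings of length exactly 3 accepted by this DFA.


All strings of length 3: 8 total
Accepted: 3

"010", "100", "110"


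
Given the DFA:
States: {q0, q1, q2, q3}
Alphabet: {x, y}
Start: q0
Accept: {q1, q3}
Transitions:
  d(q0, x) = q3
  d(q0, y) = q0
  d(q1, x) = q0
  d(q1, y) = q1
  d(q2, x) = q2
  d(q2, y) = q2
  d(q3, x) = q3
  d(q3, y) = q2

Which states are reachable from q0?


BFS from q0:
  layer 0: {q0}
  layer 1: {q3}
  layer 2: {q2}

{q0, q2, q3}


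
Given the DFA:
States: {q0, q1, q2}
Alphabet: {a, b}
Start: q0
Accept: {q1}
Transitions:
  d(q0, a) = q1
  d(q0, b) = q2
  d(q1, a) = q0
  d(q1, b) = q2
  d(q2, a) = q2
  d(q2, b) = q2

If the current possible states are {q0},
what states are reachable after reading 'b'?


Apply transition on 'b' from each current state:
  d(q0, b) = q2

{q2}


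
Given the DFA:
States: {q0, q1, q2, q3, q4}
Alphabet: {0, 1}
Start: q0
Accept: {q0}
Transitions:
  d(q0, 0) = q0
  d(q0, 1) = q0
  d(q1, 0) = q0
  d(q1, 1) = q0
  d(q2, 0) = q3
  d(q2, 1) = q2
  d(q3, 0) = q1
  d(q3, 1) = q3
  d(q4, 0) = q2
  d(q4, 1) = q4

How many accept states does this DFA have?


Accept states listed: {q0}
Counting: q0(1)

1


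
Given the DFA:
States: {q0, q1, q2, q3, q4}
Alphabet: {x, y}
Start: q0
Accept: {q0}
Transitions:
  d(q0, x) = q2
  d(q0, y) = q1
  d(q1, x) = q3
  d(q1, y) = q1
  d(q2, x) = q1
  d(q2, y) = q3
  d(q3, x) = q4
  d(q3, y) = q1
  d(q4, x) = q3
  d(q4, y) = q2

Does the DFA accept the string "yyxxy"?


Trace: q0 -> q1 -> q1 -> q3 -> q4 -> q2
Final state: q2
Accept states: {q0}

No, rejected (final state q2 is not an accept state)


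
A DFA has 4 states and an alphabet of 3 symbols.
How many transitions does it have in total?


Each state has exactly one transition per symbol.
4 * 3 = 12

12


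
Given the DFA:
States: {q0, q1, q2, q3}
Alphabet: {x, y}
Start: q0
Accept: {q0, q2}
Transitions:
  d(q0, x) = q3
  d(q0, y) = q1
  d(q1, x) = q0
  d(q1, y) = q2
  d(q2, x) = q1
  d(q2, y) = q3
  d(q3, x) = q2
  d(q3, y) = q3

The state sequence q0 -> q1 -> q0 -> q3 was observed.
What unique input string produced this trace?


Trace back each transition to find the symbol:
  q0 --[y]--> q1
  q1 --[x]--> q0
  q0 --[x]--> q3

"yxx"


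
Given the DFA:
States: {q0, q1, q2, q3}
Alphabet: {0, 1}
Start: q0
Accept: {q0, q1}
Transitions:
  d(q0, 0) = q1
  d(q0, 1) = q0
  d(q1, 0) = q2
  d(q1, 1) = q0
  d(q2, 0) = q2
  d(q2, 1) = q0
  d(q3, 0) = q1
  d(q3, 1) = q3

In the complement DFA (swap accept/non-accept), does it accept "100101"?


Trace: q0 -> q0 -> q1 -> q2 -> q0 -> q1 -> q0
Final: q0
Original accept: {q0, q1}
Complement: q0 is in original accept

No, complement rejects (original accepts)


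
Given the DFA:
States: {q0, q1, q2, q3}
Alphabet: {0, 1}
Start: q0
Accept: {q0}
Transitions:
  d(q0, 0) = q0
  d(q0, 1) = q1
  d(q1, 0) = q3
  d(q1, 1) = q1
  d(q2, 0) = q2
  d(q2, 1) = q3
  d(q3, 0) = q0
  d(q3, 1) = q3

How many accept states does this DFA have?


Accept states listed: {q0}
Counting: q0(1)

1


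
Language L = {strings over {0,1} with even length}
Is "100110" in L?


length = 6; 6 mod 2 = 0

Yes, "100110" is in L


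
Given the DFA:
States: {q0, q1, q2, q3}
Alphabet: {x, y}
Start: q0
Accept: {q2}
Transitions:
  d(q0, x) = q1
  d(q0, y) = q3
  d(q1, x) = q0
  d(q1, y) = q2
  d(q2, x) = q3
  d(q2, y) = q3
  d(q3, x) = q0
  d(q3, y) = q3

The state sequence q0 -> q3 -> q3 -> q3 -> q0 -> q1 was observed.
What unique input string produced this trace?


Trace back each transition to find the symbol:
  q0 --[y]--> q3
  q3 --[y]--> q3
  q3 --[y]--> q3
  q3 --[x]--> q0
  q0 --[x]--> q1

"yyyxx"


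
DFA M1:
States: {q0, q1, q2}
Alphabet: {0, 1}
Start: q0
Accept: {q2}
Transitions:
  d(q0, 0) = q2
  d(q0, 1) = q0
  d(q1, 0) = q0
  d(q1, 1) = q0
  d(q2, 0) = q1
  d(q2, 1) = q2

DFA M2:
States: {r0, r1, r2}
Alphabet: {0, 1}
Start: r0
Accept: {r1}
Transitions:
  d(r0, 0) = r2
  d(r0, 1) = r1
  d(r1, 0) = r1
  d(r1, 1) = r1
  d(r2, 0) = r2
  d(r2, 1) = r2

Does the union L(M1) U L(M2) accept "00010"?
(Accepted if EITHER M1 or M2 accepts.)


M1: final=q2 accepted=True
M2: final=r2 accepted=False

Yes, union accepts


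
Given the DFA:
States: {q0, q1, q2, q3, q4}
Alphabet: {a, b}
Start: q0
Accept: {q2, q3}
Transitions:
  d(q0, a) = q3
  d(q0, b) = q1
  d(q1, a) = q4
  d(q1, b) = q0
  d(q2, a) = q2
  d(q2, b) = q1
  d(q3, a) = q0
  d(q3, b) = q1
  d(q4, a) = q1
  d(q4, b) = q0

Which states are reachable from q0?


BFS from q0:
  layer 0: {q0}
  layer 1: {q1, q3}
  layer 2: {q4}

{q0, q1, q3, q4}


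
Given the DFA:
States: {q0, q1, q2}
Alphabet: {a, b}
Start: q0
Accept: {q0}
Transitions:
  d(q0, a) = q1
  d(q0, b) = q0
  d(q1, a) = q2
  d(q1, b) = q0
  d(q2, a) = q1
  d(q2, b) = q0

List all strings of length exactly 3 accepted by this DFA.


All strings of length 3: 8 total
Accepted: 4

"aab", "abb", "bab", "bbb"


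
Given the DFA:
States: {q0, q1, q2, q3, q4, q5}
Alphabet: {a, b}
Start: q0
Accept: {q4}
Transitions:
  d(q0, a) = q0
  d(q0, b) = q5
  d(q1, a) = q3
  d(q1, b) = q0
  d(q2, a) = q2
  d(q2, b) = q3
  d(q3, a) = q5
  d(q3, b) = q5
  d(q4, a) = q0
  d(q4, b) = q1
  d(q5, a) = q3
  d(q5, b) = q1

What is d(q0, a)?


Looking up transition d(q0, a)

q0


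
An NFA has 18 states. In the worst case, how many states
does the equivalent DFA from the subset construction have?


Subset construction: one DFA state per subset of NFA states.
2^18 = 262144

262144


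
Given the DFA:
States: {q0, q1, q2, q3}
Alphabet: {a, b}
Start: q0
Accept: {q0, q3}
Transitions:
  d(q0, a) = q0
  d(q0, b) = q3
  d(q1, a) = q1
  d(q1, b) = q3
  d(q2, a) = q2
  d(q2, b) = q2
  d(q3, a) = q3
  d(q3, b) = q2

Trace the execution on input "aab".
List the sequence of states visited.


Input: aab
d(q0, a) = q0
d(q0, a) = q0
d(q0, b) = q3


q0 -> q0 -> q0 -> q3


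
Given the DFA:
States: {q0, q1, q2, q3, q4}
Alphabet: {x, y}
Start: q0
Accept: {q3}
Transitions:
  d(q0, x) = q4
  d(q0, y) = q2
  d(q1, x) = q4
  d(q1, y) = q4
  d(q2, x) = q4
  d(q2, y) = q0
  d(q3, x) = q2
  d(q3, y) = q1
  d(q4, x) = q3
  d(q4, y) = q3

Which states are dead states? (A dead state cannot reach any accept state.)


Forward reachability from each state:
  q0 -> reaches accept state q3 (live)
  q1 -> reaches accept state q3 (live)
  q2 -> reaches accept state q3 (live)
  q3 -> reaches accept state q3 (live)
  q4 -> reaches accept state q3 (live)

None (all states can reach an accept state)


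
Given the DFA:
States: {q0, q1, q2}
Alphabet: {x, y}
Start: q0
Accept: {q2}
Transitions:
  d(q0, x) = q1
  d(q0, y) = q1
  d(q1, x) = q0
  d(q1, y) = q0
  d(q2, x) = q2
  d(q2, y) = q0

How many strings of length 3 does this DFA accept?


Enumerating all length-3 strings:
  "xxx" -> q1 [reject]
  "xxy" -> q1 [reject]
  "xyx" -> q1 [reject]
  "xyy" -> q1 [reject]
  "yxx" -> q1 [reject]
  "yxy" -> q1 [reject]
  "yyx" -> q1 [reject]
  "yyy" -> q1 [reject]

0 out of 8


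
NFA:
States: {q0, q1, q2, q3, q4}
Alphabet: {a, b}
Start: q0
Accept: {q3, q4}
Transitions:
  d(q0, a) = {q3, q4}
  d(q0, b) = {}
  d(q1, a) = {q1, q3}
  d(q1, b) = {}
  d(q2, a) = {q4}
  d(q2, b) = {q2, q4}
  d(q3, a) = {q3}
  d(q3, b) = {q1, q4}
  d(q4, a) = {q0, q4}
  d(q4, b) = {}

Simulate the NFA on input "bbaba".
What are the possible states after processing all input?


Start: {q0}
  --b--> {}
  --b--> {}
  --a--> {}
  --b--> {}
  --a--> {}

{} (empty set, no valid transitions)


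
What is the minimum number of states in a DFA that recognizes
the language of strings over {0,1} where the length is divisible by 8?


States track (length) mod 8.
Need 8 states: one per remainder 0..7; accept = remainder 0.

8


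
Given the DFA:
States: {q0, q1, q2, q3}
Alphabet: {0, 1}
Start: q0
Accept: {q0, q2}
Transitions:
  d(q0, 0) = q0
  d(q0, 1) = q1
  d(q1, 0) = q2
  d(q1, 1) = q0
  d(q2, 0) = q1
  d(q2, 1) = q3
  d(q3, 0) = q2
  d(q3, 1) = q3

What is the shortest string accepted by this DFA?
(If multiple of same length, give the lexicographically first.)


BFS by string length (lex-first path to each state shown):
  len 0: q0<-""
Found accept state at length 0.

"" (empty string)


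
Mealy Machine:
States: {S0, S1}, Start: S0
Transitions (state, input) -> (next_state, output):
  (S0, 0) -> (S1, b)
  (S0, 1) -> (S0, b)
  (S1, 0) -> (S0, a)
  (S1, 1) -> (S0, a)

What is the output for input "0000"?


Step-by-step:
  (S0, 0) -> (S1, b)
  (S1, 0) -> (S0, a)
  (S0, 0) -> (S1, b)
  (S1, 0) -> (S0, a)

"baba"


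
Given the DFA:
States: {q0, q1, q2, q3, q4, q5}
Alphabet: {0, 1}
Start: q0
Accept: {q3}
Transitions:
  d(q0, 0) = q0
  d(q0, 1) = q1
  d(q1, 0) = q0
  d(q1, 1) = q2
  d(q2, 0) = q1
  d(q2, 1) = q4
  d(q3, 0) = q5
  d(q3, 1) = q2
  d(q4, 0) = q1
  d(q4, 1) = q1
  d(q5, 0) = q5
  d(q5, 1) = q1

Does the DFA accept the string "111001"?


Trace: q0 -> q1 -> q2 -> q4 -> q1 -> q0 -> q1
Final state: q1
Accept states: {q3}

No, rejected (final state q1 is not an accept state)


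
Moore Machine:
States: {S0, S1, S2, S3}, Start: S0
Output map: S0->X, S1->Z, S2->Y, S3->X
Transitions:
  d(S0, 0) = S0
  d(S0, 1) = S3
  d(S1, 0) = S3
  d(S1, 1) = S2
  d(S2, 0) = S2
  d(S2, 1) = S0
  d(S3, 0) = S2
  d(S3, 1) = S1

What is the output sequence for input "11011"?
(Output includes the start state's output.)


Start: S0 (output X)
  --1--> S3 (output X)
  --1--> S1 (output Z)
  --0--> S3 (output X)
  --1--> S1 (output Z)
  --1--> S2 (output Y)

"XXZXZY"


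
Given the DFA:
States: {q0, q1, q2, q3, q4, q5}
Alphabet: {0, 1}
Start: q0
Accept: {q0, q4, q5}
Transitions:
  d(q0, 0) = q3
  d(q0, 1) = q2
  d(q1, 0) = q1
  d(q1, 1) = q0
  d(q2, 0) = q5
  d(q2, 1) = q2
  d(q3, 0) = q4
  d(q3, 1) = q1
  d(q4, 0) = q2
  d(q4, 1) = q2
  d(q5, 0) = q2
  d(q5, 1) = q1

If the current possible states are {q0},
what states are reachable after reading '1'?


Apply transition on '1' from each current state:
  d(q0, 1) = q2

{q2}


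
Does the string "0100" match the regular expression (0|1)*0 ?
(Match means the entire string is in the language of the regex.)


|string| = 4; first = '0'; last = '0'

Yes, "0100" matches (0|1)*0


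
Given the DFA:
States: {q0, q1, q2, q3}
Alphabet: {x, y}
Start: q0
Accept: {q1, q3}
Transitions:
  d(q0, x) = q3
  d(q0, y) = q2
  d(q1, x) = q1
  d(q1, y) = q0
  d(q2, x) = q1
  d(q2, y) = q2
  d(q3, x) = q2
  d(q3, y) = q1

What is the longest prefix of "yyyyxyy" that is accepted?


Run the DFA, marking each prefix where the state is accepting:
  "" -> q0 [reject]
  "y" -> q2 [reject]
  "yy" -> q2 [reject]
  "yyy" -> q2 [reject]
  "yyyy" -> q2 [reject]
  "yyyyx" -> q1 [accept]
  "yyyyxy" -> q0 [reject]
  "yyyyxyy" -> q2 [reject]

"yyyyx"


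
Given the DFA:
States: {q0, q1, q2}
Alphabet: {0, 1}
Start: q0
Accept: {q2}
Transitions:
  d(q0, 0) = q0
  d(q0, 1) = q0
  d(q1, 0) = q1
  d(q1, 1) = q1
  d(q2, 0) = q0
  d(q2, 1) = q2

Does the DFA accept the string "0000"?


Trace: q0 -> q0 -> q0 -> q0 -> q0
Final state: q0
Accept states: {q2}

No, rejected (final state q0 is not an accept state)


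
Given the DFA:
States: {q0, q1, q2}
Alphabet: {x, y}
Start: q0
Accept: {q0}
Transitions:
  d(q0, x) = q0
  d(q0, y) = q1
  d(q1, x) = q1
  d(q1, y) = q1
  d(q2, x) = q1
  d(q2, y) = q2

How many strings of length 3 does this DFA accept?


Enumerating all length-3 strings:
  "xxx" -> q0 [accept]
  "xxy" -> q1 [reject]
  "xyx" -> q1 [reject]
  "xyy" -> q1 [reject]
  "yxx" -> q1 [reject]
  "yxy" -> q1 [reject]
  "yyx" -> q1 [reject]
  "yyy" -> q1 [reject]

1 out of 8


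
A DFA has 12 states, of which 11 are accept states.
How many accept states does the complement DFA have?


Complement swaps accept and non-accept states.
12 - 11 = 1

1


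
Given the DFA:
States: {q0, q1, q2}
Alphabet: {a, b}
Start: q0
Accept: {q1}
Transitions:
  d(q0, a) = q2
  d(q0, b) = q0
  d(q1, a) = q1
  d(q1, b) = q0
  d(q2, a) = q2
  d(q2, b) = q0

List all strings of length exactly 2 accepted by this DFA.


All strings of length 2: 4 total
Accepted: 0

None


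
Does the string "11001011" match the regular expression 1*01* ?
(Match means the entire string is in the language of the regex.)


|string| = 8; first = '1'; last = '1'

No, "11001011" does not match 1*01*


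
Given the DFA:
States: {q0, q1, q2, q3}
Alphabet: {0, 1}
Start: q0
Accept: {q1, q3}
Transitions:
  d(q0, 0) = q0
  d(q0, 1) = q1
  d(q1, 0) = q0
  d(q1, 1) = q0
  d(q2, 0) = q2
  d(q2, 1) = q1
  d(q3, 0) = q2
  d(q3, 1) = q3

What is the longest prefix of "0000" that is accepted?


Run the DFA, marking each prefix where the state is accepting:
  "" -> q0 [reject]
  "0" -> q0 [reject]
  "00" -> q0 [reject]
  "000" -> q0 [reject]
  "0000" -> q0 [reject]

No prefix is accepted


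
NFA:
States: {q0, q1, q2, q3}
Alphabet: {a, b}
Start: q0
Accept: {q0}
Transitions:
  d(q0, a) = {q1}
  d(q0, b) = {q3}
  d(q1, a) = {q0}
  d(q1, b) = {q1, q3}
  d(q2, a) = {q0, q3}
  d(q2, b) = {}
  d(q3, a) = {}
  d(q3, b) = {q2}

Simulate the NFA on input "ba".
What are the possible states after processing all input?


Start: {q0}
  --b--> {q3}
  --a--> {}

{} (empty set, no valid transitions)


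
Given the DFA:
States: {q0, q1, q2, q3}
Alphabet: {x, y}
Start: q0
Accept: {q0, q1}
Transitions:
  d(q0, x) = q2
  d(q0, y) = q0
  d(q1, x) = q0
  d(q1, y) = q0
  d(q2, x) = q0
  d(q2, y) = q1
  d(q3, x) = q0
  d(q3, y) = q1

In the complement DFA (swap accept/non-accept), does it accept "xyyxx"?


Trace: q0 -> q2 -> q1 -> q0 -> q2 -> q0
Final: q0
Original accept: {q0, q1}
Complement: q0 is in original accept

No, complement rejects (original accepts)


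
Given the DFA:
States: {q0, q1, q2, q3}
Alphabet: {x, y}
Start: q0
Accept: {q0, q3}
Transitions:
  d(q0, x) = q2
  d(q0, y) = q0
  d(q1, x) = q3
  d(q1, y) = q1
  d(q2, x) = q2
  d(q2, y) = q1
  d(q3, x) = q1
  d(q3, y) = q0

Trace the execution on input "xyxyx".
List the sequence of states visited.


Input: xyxyx
d(q0, x) = q2
d(q2, y) = q1
d(q1, x) = q3
d(q3, y) = q0
d(q0, x) = q2


q0 -> q2 -> q1 -> q3 -> q0 -> q2


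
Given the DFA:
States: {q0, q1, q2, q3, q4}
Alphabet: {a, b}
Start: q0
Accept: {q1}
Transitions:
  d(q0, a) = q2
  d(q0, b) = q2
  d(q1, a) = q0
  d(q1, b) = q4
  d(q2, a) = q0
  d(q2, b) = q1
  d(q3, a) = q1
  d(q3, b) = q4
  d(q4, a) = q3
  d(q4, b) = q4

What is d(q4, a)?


Looking up transition d(q4, a)

q3


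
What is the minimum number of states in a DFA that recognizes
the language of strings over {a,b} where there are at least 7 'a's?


States: count = 0, 1, ..., 6, and a final '>= 7' state.
Total: 7 + 1 = 8. Accept = '>= 7' state.

8


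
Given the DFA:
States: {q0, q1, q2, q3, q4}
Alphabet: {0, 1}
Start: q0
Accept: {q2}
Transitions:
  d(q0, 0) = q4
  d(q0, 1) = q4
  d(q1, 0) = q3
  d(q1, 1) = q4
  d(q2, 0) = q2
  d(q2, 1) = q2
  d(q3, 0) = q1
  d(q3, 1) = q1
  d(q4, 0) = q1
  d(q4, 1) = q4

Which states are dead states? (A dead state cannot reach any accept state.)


Forward reachability from each state:
  q0 -> reaches {q0, q1, q3, q4}, no accept state (dead)
  q1 -> reaches {q1, q3, q4}, no accept state (dead)
  q2 -> reaches accept state q2 (live)
  q3 -> reaches {q1, q3, q4}, no accept state (dead)
  q4 -> reaches {q1, q3, q4}, no accept state (dead)

{q0, q1, q3, q4}


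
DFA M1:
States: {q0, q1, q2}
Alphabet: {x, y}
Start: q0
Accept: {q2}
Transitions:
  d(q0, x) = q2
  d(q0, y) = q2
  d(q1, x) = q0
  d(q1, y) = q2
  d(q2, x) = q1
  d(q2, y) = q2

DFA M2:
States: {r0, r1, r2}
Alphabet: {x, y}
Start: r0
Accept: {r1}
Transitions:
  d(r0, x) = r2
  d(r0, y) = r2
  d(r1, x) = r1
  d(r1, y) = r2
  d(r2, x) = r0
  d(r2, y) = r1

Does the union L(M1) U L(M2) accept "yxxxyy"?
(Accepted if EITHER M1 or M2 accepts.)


M1: final=q2 accepted=True
M2: final=r1 accepted=True

Yes, union accepts


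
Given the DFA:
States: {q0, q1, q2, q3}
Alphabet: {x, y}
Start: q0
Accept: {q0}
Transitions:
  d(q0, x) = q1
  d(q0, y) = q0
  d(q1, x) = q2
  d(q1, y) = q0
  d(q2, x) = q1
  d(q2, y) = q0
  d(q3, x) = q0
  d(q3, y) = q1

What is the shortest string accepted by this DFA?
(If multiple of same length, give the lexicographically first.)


BFS by string length (lex-first path to each state shown):
  len 0: q0<-""
Found accept state at length 0.

"" (empty string)


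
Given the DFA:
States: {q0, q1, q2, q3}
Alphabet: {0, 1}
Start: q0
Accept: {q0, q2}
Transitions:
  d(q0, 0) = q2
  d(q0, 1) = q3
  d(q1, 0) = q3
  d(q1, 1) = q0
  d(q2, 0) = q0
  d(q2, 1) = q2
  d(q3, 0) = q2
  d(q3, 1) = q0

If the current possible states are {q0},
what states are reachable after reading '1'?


Apply transition on '1' from each current state:
  d(q0, 1) = q3

{q3}


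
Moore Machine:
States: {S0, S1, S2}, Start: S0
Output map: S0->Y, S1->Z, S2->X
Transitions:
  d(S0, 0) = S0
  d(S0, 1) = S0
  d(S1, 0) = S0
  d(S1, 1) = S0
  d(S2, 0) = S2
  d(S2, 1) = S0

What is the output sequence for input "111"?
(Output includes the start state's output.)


Start: S0 (output Y)
  --1--> S0 (output Y)
  --1--> S0 (output Y)
  --1--> S0 (output Y)

"YYYY"


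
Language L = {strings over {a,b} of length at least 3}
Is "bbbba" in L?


length = 5

Yes, "bbbba" is in L


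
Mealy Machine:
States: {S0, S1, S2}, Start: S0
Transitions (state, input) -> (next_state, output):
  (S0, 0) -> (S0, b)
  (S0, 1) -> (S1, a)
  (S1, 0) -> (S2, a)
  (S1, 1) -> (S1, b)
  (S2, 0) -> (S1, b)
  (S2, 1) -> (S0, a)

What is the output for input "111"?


Step-by-step:
  (S0, 1) -> (S1, a)
  (S1, 1) -> (S1, b)
  (S1, 1) -> (S1, b)

"abb"


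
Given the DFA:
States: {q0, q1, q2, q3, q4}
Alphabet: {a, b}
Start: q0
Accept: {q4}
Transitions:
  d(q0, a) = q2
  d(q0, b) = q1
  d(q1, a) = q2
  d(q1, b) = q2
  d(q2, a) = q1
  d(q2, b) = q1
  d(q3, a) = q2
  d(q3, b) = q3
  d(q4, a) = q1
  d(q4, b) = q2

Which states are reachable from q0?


BFS from q0:
  layer 0: {q0}
  layer 1: {q1, q2}

{q0, q1, q2}


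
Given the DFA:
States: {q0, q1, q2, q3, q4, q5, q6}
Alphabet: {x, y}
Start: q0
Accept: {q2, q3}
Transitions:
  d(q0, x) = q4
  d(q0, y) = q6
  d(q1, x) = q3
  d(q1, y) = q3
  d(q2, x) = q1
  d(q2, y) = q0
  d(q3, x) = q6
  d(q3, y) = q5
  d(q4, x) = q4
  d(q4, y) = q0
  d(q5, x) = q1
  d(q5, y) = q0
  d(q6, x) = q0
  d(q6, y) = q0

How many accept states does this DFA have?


Accept states listed: {q2, q3}
Counting: q2(1) q3(2)

2


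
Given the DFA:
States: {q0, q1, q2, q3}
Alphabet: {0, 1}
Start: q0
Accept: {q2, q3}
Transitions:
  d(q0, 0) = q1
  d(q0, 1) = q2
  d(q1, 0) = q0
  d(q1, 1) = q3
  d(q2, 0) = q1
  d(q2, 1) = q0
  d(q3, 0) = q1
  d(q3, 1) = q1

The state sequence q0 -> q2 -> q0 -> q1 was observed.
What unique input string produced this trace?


Trace back each transition to find the symbol:
  q0 --[1]--> q2
  q2 --[1]--> q0
  q0 --[0]--> q1

"110"


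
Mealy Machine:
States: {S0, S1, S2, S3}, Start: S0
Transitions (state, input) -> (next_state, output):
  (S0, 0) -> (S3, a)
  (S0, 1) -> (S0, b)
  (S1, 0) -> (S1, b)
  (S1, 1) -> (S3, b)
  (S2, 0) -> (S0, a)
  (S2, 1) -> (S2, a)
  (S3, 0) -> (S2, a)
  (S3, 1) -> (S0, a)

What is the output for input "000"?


Step-by-step:
  (S0, 0) -> (S3, a)
  (S3, 0) -> (S2, a)
  (S2, 0) -> (S0, a)

"aaa"


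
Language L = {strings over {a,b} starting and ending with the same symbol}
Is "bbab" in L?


first = 'b', last = 'b'

Yes, "bbab" is in L


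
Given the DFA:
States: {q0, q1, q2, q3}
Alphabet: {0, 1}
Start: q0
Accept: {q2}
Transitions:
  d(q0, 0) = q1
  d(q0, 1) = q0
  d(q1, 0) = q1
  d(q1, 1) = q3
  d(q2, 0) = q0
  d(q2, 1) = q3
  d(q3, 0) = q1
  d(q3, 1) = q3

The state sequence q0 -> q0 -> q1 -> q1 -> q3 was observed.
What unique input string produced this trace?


Trace back each transition to find the symbol:
  q0 --[1]--> q0
  q0 --[0]--> q1
  q1 --[0]--> q1
  q1 --[1]--> q3

"1001"


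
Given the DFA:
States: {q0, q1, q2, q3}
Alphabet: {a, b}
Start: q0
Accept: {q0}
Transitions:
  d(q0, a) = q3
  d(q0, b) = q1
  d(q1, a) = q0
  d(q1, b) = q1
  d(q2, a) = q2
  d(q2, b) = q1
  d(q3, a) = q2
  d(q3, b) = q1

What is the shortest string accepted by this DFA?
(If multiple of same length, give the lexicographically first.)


BFS by string length (lex-first path to each state shown):
  len 0: q0<-""
Found accept state at length 0.

"" (empty string)


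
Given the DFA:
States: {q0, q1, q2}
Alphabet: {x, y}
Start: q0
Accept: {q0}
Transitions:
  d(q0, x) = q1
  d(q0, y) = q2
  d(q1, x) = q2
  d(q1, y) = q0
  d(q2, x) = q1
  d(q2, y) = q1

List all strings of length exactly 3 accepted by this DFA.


All strings of length 3: 8 total
Accepted: 2

"yxy", "yyy"


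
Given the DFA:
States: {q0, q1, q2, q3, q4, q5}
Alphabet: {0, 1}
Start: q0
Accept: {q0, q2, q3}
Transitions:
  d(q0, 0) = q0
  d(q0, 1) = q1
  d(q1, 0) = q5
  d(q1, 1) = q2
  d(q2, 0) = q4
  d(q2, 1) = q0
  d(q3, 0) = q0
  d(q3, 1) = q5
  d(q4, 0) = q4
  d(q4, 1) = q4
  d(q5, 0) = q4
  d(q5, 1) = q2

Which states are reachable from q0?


BFS from q0:
  layer 0: {q0}
  layer 1: {q1}
  layer 2: {q2, q5}
  layer 3: {q4}

{q0, q1, q2, q4, q5}


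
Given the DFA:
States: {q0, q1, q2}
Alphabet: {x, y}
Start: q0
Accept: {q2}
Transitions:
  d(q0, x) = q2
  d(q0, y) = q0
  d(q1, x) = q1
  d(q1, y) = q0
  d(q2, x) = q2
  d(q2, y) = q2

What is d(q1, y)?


Looking up transition d(q1, y)

q0


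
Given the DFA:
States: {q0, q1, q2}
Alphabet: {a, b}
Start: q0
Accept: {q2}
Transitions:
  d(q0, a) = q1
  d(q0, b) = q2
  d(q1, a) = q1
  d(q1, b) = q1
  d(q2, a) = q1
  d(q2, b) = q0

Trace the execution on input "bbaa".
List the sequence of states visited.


Input: bbaa
d(q0, b) = q2
d(q2, b) = q0
d(q0, a) = q1
d(q1, a) = q1


q0 -> q2 -> q0 -> q1 -> q1


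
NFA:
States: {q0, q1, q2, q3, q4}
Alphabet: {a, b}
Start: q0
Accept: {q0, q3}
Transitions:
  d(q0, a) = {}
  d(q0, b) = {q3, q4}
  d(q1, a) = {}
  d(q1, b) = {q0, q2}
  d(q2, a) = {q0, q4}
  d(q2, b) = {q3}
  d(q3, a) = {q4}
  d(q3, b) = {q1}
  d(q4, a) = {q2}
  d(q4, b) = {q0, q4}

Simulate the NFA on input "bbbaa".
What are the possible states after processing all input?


Start: {q0}
  --b--> {q3, q4}
  --b--> {q0, q1, q4}
  --b--> {q0, q2, q3, q4}
  --a--> {q0, q2, q4}
  --a--> {q0, q2, q4}

{q0, q2, q4}


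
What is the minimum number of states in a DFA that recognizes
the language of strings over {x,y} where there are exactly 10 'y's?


States: count = 0, 1, ..., 10 (that's 11 states), plus a dead state for count > 10.
Total: 11 + 1 = 12. Accept = count-10 state.

12


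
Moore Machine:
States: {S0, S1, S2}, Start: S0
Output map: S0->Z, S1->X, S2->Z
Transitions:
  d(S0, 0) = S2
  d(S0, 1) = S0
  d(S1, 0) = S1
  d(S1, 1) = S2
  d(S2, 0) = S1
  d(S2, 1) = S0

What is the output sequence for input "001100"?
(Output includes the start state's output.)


Start: S0 (output Z)
  --0--> S2 (output Z)
  --0--> S1 (output X)
  --1--> S2 (output Z)
  --1--> S0 (output Z)
  --0--> S2 (output Z)
  --0--> S1 (output X)

"ZZXZZZX"


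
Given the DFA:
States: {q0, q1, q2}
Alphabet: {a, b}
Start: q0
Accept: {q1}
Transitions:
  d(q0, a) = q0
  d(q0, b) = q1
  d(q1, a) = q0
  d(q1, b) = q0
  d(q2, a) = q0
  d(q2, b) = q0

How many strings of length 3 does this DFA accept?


Enumerating all length-3 strings:
  "aaa" -> q0 [reject]
  "aab" -> q1 [accept]
  "aba" -> q0 [reject]
  "abb" -> q0 [reject]
  "baa" -> q0 [reject]
  "bab" -> q1 [accept]
  "bba" -> q0 [reject]
  "bbb" -> q1 [accept]

3 out of 8


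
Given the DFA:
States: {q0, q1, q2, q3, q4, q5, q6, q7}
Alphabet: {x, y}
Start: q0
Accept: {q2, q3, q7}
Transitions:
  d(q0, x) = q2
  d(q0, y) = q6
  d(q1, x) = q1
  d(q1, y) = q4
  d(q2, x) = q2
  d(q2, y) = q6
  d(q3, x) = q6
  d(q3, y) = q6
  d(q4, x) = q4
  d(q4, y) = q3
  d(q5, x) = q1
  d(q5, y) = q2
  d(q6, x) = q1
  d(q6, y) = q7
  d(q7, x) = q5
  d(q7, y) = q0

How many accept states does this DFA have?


Accept states listed: {q2, q3, q7}
Counting: q2(1) q3(2) q7(3)

3


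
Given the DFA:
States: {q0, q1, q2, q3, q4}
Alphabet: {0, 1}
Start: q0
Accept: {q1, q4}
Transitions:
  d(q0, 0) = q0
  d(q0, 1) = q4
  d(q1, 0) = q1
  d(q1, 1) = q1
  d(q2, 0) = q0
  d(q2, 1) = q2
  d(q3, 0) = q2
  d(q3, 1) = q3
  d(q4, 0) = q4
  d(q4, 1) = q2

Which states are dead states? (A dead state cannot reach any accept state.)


Forward reachability from each state:
  q0 -> reaches accept state q4 (live)
  q1 -> reaches accept state q1 (live)
  q2 -> reaches accept state q4 (live)
  q3 -> reaches accept state q4 (live)
  q4 -> reaches accept state q4 (live)

None (all states can reach an accept state)


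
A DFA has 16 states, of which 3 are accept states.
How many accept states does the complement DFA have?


Complement swaps accept and non-accept states.
16 - 3 = 13

13


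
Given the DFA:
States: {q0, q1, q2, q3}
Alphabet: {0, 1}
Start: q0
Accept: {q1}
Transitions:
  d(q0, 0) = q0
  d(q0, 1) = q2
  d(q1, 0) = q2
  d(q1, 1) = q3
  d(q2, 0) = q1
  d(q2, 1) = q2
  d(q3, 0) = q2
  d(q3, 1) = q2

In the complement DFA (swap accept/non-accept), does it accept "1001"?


Trace: q0 -> q2 -> q1 -> q2 -> q2
Final: q2
Original accept: {q1}
Complement: q2 is not in original accept

Yes, complement accepts (original rejects)


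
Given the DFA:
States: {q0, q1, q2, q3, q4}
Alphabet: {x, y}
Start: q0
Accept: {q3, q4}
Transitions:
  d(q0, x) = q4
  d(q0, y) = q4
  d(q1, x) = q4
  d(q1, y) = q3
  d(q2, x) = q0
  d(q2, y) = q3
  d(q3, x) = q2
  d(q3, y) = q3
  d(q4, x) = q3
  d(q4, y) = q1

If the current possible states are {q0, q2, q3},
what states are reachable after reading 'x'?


Apply transition on 'x' from each current state:
  d(q0, x) = q4
  d(q2, x) = q0
  d(q3, x) = q2

{q0, q2, q4}


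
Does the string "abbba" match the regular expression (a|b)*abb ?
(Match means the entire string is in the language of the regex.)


|string| = 5; first = 'a'; last = 'a'

No, "abbba" does not match (a|b)*abb


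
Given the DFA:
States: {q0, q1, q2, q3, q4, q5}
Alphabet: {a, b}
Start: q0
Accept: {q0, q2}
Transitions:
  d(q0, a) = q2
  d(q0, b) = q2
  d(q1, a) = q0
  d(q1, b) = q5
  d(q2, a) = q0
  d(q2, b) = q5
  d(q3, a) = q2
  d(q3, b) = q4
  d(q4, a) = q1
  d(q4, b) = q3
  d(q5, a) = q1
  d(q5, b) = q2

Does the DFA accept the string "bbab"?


Trace: q0 -> q2 -> q5 -> q1 -> q5
Final state: q5
Accept states: {q0, q2}

No, rejected (final state q5 is not an accept state)


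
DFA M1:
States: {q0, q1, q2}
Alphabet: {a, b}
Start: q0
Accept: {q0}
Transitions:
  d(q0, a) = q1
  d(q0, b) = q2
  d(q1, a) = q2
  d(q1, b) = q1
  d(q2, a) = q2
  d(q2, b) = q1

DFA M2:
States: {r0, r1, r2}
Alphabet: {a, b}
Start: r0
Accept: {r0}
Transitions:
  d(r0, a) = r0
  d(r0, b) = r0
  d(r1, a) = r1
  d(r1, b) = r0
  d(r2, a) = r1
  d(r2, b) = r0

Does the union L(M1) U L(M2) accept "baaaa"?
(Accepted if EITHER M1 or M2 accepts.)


M1: final=q2 accepted=False
M2: final=r0 accepted=True

Yes, union accepts


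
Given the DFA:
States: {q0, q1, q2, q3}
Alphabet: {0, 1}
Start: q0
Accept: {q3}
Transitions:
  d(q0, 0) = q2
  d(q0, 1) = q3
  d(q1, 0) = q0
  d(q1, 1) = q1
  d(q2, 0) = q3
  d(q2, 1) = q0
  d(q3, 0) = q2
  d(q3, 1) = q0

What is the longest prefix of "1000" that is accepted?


Run the DFA, marking each prefix where the state is accepting:
  "" -> q0 [reject]
  "1" -> q3 [accept]
  "10" -> q2 [reject]
  "100" -> q3 [accept]
  "1000" -> q2 [reject]

"100"


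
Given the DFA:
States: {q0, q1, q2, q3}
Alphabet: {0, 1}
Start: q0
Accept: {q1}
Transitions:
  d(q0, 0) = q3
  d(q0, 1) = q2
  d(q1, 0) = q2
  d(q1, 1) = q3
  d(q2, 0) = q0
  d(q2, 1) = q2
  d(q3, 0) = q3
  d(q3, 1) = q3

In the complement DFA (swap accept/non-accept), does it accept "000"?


Trace: q0 -> q3 -> q3 -> q3
Final: q3
Original accept: {q1}
Complement: q3 is not in original accept

Yes, complement accepts (original rejects)


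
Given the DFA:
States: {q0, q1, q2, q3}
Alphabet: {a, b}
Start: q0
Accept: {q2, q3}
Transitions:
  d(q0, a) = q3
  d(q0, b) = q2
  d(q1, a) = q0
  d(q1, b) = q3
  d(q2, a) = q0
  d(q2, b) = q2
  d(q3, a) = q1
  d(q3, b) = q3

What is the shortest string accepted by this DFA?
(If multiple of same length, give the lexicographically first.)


BFS by string length (lex-first path to each state shown):
  len 0: q0<-""
  len 1: q2<-"b", q3<-"a"
Found accept state at length 1.

"a"


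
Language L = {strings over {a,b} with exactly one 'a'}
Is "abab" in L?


count('a') = 2

No, "abab" is not in L


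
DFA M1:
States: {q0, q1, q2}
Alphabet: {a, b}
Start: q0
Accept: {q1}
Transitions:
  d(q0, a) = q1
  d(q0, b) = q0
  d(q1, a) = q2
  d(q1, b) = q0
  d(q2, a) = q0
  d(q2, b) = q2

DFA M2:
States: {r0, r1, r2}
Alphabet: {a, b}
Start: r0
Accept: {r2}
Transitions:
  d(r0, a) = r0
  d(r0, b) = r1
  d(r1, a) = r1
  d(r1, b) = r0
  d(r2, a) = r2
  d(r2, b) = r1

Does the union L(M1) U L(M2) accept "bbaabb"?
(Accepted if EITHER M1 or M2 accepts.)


M1: final=q2 accepted=False
M2: final=r0 accepted=False

No, union rejects (neither accepts)


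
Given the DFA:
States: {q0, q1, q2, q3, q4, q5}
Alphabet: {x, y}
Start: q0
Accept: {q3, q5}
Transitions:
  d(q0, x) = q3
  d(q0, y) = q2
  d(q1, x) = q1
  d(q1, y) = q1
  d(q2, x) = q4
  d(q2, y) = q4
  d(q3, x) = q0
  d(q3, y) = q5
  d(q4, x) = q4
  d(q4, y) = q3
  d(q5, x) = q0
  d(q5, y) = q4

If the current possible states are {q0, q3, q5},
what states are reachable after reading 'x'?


Apply transition on 'x' from each current state:
  d(q0, x) = q3
  d(q3, x) = q0
  d(q5, x) = q0

{q0, q3}


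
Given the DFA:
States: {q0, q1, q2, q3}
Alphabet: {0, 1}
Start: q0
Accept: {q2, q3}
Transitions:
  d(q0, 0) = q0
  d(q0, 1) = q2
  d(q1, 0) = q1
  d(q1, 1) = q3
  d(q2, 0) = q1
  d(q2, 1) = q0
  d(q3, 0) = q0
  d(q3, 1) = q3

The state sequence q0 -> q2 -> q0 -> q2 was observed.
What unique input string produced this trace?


Trace back each transition to find the symbol:
  q0 --[1]--> q2
  q2 --[1]--> q0
  q0 --[1]--> q2

"111"


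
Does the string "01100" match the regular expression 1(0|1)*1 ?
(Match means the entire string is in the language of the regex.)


|string| = 5; first = '0'; last = '0'

No, "01100" does not match 1(0|1)*1


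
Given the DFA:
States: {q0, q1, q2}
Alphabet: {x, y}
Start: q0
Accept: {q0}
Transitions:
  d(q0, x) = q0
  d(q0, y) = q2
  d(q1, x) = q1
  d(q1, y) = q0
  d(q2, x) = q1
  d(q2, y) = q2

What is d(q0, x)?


Looking up transition d(q0, x)

q0


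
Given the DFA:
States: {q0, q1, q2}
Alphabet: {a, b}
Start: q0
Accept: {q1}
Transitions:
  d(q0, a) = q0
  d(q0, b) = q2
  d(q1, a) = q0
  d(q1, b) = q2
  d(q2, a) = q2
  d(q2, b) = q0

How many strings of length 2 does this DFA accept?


Enumerating all length-2 strings:
  "aa" -> q0 [reject]
  "ab" -> q2 [reject]
  "ba" -> q2 [reject]
  "bb" -> q0 [reject]

0 out of 4


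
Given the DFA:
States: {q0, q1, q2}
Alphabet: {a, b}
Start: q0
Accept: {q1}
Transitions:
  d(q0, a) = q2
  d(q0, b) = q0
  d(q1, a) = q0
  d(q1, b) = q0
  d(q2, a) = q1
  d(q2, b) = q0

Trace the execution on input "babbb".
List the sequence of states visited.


Input: babbb
d(q0, b) = q0
d(q0, a) = q2
d(q2, b) = q0
d(q0, b) = q0
d(q0, b) = q0


q0 -> q0 -> q2 -> q0 -> q0 -> q0


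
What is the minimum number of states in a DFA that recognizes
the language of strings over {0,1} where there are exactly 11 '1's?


States: count = 0, 1, ..., 11 (that's 12 states), plus a dead state for count > 11.
Total: 12 + 1 = 13. Accept = count-11 state.

13


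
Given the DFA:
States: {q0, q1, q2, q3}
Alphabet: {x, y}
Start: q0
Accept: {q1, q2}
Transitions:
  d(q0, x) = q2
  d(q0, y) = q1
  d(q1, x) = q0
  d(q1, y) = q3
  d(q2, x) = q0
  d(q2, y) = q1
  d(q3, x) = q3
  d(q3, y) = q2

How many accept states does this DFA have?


Accept states listed: {q1, q2}
Counting: q1(1) q2(2)

2


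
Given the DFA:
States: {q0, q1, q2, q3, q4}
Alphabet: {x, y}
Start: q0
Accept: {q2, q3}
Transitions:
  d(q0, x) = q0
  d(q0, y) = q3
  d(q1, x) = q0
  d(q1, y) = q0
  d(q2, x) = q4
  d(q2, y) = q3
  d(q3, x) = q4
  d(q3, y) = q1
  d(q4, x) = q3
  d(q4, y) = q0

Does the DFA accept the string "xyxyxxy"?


Trace: q0 -> q0 -> q3 -> q4 -> q0 -> q0 -> q0 -> q3
Final state: q3
Accept states: {q2, q3}

Yes, accepted (final state q3 is an accept state)


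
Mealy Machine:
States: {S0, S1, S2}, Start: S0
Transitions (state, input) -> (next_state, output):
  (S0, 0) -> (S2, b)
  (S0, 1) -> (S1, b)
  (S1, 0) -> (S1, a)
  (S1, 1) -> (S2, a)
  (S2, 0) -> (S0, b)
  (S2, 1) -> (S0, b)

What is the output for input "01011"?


Step-by-step:
  (S0, 0) -> (S2, b)
  (S2, 1) -> (S0, b)
  (S0, 0) -> (S2, b)
  (S2, 1) -> (S0, b)
  (S0, 1) -> (S1, b)

"bbbbb"


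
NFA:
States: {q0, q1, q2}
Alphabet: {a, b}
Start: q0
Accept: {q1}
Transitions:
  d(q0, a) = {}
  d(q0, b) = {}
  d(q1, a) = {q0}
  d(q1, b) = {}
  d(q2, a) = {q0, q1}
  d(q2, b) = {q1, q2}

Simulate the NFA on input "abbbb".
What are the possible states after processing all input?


Start: {q0}
  --a--> {}
  --b--> {}
  --b--> {}
  --b--> {}
  --b--> {}

{} (empty set, no valid transitions)


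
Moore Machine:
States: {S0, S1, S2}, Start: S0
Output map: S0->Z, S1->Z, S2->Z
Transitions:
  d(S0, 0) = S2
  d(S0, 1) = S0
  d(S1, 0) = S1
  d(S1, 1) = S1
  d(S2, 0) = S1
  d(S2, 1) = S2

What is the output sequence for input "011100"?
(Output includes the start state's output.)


Start: S0 (output Z)
  --0--> S2 (output Z)
  --1--> S2 (output Z)
  --1--> S2 (output Z)
  --1--> S2 (output Z)
  --0--> S1 (output Z)
  --0--> S1 (output Z)

"ZZZZZZZ"
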